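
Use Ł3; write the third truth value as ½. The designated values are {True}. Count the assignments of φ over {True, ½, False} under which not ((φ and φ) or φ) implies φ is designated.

φ=True: True ✓
φ=½: True ✓
φ=False: False ·

2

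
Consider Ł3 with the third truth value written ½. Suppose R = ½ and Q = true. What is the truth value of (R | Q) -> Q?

true

R | Q = ½ | true = true
(R | Q) -> Q = true -> true = true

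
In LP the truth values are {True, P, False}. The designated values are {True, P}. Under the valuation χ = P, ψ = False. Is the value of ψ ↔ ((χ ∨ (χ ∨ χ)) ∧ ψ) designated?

χ ∨ χ = P ∨ P = P
χ ∨ (χ ∨ χ) = P ∨ P = P
(χ ∨ (χ ∨ χ)) ∧ ψ = P ∧ False = False
ψ ↔ ((χ ∨ (χ ∨ χ)) ∧ ψ) = False ↔ False = True
True ∈ {True, P}.

Yes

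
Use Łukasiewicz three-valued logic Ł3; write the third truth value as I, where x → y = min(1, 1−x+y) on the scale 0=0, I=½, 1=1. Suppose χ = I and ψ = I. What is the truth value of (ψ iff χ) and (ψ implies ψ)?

1

ψ iff χ = I iff I = 1
ψ implies ψ = I implies I = 1
(ψ iff χ) and (ψ implies ψ) = 1 and 1 = 1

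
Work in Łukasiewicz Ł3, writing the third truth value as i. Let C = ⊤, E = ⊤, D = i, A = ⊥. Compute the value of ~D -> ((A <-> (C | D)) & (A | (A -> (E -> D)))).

i

~D = ~i = i
C | D = ⊤ | i = ⊤
A <-> (C | D) = ⊥ <-> ⊤ = ⊥
E -> D = ⊤ -> i = i  [min(1, 1−1+½)]
A -> (E -> D) = ⊥ -> i = ⊤
A | (A -> (E -> D)) = ⊥ | ⊤ = ⊤
(A <-> (C | D)) & (A | (A -> (E -> D))) = ⊥ & ⊤ = ⊥
~D -> ((A <-> (C | D)) & (A | (A -> (E -> D)))) = i -> ⊥ = i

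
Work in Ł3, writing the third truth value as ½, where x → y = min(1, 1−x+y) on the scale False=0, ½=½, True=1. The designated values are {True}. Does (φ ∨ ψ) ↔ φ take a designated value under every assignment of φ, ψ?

Countermodel: φ=½, ψ=True gives ½, which is not designated.

No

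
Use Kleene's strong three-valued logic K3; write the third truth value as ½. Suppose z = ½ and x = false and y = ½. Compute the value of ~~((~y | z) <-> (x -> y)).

½

~y = ~½ = ½
~y | z = ½ | ½ = ½
x -> y = false -> ½ = true  [~false | ½]
(~y | z) <-> (x -> y) = ½ <-> true = ½
~((~y | z) <-> (x -> y)) = ~½ = ½
~~((~y | z) <-> (x -> y)) = ~½ = ½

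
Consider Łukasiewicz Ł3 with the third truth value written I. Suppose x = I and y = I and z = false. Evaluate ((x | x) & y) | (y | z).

x | x = I | I = I
(x | x) & y = I & I = I
y | z = I | false = I
((x | x) & y) | (y | z) = I | I = I

I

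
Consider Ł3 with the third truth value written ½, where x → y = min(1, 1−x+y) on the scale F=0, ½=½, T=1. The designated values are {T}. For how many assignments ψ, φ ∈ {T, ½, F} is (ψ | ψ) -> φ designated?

6

Of the 9 assignments, 6 give a value in {T}.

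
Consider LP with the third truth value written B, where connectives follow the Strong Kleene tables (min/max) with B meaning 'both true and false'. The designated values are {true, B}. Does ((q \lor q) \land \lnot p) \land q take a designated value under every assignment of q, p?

No

Countermodel: q=true, p=true gives false, which is not designated.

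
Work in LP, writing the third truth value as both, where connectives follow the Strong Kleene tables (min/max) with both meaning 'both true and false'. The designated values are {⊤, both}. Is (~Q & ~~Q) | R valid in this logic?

Countermodel: Q=⊤, R=⊥ gives ⊥, which is not designated.

No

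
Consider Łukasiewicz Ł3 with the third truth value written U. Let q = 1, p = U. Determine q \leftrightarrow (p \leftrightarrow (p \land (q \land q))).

q \land q = 1 \land 1 = 1
p \land (q \land q) = U \land 1 = U
p \leftrightarrow (p \land (q \land q)) = U \leftrightarrow U = 1
q \leftrightarrow (p \leftrightarrow (p \land (q \land q))) = 1 \leftrightarrow 1 = 1

1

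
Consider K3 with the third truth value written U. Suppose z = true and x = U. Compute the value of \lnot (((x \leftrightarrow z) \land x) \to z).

x \leftrightarrow z = U \leftrightarrow true = U
(x \leftrightarrow z) \land x = U \land U = U
((x \leftrightarrow z) \land x) \to z = U \to true = true
\lnot (((x \leftrightarrow z) \land x) \to z) = \lnot true = false

false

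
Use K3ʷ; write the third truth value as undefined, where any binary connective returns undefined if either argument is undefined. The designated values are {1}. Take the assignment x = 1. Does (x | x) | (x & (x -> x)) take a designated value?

x | x = 1 | 1 = 1
x -> x = 1 -> 1 = 1
x & (x -> x) = 1 & 1 = 1
(x | x) | (x & (x -> x)) = 1 | 1 = 1
1 ∈ {1}.

Yes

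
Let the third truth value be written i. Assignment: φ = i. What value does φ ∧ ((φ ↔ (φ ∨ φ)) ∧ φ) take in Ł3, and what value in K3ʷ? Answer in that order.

In Ł3: φ ∨ φ = i ∨ i = i
φ ↔ (φ ∨ φ) = i ↔ i = True
(φ ↔ (φ ∨ φ)) ∧ φ = True ∧ i = i
φ ∧ ((φ ↔ (φ ∨ φ)) ∧ φ) = i ∧ i = i
In K3ʷ: φ ∨ φ = i ∨ i = i
φ ↔ (φ ∨ φ) = i ↔ i = i
(φ ↔ (φ ∨ φ)) ∧ φ = i ∧ i = i
φ ∧ ((φ ↔ (φ ∨ φ)) ∧ φ) = i ∧ i = i

i; i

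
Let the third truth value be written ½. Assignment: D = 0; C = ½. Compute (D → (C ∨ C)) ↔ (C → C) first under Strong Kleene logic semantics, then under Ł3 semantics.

½; 1

In Strong Kleene logic: C ∨ C = ½ ∨ ½ = ½
D → (C ∨ C) = 0 → ½ = 1
C → C = ½ → ½ = ½
(D → (C ∨ C)) ↔ (C → C) = 1 ↔ ½ = ½
In Ł3: C ∨ C = ½ ∨ ½ = ½
D → (C ∨ C) = 0 → ½ = 1
C → C = ½ → ½ = 1
(D → (C ∨ C)) ↔ (C → C) = 1 ↔ 1 = 1
They differ because Strong Kleene logic and Ł3 treat ½ differently under implication.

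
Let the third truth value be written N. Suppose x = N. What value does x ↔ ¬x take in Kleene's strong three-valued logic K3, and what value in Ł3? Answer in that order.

In Kleene's strong three-valued logic K3: ¬x = ¬N = N
x ↔ ¬x = N ↔ N = N
In Ł3: ¬x = ¬N = N
x ↔ ¬x = N ↔ N = True  [1 − |½−½|]
They differ because Kleene's strong three-valued logic K3 and Ł3 treat N differently under implication.

N; True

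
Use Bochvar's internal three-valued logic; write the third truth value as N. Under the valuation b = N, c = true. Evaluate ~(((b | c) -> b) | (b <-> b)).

N

b | c = N | true = N
(b | c) -> b = N -> N = N  [any arg is the third value ⇒ result is the third value]
b <-> b = N <-> N = N
((b | c) -> b) | (b <-> b) = N | N = N
~(((b | c) -> b) | (b <-> b)) = ~N = N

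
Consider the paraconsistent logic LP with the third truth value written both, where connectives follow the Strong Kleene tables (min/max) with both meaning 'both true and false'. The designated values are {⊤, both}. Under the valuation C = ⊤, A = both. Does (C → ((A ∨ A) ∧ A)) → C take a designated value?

A ∨ A = both ∨ both = both
(A ∨ A) ∧ A = both ∧ both = both
C → ((A ∨ A) ∧ A) = ⊤ → both = both  [¬⊤ ∨ both]
(C → ((A ∨ A) ∧ A)) → C = both → ⊤ = ⊤
⊤ ∈ {⊤, both}.

Yes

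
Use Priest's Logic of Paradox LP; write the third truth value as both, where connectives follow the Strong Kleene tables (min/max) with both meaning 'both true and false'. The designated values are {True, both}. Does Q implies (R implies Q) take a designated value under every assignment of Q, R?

Every assignment of Q, R over {True, both, False} gives a value in {True, both}.
In particular, with Q=both, R=both: Q implies (R implies Q) = both.

Yes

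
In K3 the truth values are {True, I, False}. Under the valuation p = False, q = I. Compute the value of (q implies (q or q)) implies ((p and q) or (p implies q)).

q or q = I or I = I
q implies (q or q) = I implies I = I  [not I or I]
p and q = False and I = False
p implies q = False implies I = True
(p and q) or (p implies q) = False or True = True
(q implies (q or q)) implies ((p and q) or (p implies q)) = I implies True = True

True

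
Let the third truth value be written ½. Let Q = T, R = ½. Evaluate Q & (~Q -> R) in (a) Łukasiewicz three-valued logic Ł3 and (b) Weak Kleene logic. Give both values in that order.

In Łukasiewicz three-valued logic Ł3: ~Q = ~T = F
~Q -> R = F -> ½ = T  [min(1, 1−0+½)]
Q & (~Q -> R) = T & T = T
In Weak Kleene logic: ~Q = ~T = F
~Q -> R = F -> ½ = ½  [any arg is the third value ⇒ result is the third value]
Q & (~Q -> R) = T & ½ = ½
They differ because Łukasiewicz three-valued logic Ł3 and Weak Kleene logic treat ½ differently under the binary connectives.

T; ½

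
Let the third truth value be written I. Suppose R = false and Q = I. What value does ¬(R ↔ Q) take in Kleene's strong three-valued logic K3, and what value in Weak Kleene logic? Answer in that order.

I; I

In Kleene's strong three-valued logic K3: R ↔ Q = false ↔ I = I
¬(R ↔ Q) = ¬I = I
In Weak Kleene logic: R ↔ Q = false ↔ I = I
¬(R ↔ Q) = ¬I = I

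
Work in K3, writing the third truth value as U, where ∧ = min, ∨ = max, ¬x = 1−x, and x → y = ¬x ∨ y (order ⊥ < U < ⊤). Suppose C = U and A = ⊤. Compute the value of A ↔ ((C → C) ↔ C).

C → C = U → U = U  [¬U ∨ U]
(C → C) ↔ C = U ↔ U = U
A ↔ ((C → C) ↔ C) = ⊤ ↔ U = U

U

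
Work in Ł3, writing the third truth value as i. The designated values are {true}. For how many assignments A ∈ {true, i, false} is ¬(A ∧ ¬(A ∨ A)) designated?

2

A=true: true ✓
A=i: i ·
A=false: true ✓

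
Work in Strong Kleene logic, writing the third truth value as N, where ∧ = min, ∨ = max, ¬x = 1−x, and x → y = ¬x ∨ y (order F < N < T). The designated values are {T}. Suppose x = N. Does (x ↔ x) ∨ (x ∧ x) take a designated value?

No

x ↔ x = N ↔ N = N
x ∧ x = N ∧ N = N
(x ↔ x) ∨ (x ∧ x) = N ∨ N = N
N ∉ {T}.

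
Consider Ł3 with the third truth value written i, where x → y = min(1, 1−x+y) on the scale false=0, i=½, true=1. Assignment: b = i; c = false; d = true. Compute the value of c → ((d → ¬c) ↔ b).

true

¬c = ¬false = true
d → ¬c = true → true = true
(d → ¬c) ↔ b = true ↔ i = i  [1 − |1−½|]
c → ((d → ¬c) ↔ b) = false → i = true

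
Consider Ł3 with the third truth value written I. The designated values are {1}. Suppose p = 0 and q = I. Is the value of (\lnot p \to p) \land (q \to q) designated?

No

\lnot p = \lnot 0 = 1
\lnot p \to p = 1 \to 0 = 0
q \to q = I \to I = 1  [min(1, 1−½+½)]
(\lnot p \to p) \land (q \to q) = 0 \land 1 = 0
0 ∉ {1}.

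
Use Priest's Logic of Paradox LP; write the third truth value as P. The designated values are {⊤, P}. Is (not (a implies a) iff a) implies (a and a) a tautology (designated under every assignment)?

No

Countermodel: a=⊥ gives ⊥, which is not designated.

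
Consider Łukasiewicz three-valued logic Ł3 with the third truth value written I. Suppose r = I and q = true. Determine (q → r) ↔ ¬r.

true

q → r = true → I = I
¬r = ¬I = I
(q → r) ↔ ¬r = I ↔ I = true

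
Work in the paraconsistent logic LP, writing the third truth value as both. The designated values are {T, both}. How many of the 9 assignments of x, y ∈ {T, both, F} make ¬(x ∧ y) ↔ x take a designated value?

Of the 9 assignments, 5 give a value in {T, both}.

5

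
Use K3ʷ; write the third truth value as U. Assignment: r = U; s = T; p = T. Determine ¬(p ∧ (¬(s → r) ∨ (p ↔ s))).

U

s → r = T → U = U  [any arg is the third value ⇒ result is the third value]
¬(s → r) = ¬U = U
p ↔ s = T ↔ T = T
¬(s → r) ∨ (p ↔ s) = U ∨ T = U
p ∧ (¬(s → r) ∨ (p ↔ s)) = T ∧ U = U
¬(p ∧ (¬(s → r) ∨ (p ↔ s))) = ¬U = U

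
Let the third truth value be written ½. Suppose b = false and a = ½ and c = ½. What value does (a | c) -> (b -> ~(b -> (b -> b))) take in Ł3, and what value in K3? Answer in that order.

true; true

In Ł3: a | c = ½ | ½ = ½
b -> b = false -> false = true
b -> (b -> b) = false -> true = true
~(b -> (b -> b)) = ~true = false
b -> ~(b -> (b -> b)) = false -> false = true
(a | c) -> (b -> ~(b -> (b -> b))) = ½ -> true = true  [min(1, 1−½+1)]
In K3: a | c = ½ | ½ = ½
b -> b = false -> false = true
b -> (b -> b) = false -> true = true
~(b -> (b -> b)) = ~true = false
b -> ~(b -> (b -> b)) = false -> false = true
(a | c) -> (b -> ~(b -> (b -> b))) = ½ -> true = true  [~½ | true]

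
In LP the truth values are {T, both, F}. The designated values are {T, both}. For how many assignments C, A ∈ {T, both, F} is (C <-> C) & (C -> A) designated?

Of the 9 assignments, 8 give a value in {T, both}.

8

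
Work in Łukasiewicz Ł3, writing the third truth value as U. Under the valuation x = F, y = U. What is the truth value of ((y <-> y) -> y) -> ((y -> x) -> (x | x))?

T

y <-> y = U <-> U = T  [1 − |½−½|]
(y <-> y) -> y = T -> U = U
y -> x = U -> F = U
x | x = F | F = F
(y -> x) -> (x | x) = U -> F = U
((y <-> y) -> y) -> ((y -> x) -> (x | x)) = U -> U = T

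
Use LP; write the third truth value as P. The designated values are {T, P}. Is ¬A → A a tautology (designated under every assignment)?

No

Countermodel: A=F gives F, which is not designated.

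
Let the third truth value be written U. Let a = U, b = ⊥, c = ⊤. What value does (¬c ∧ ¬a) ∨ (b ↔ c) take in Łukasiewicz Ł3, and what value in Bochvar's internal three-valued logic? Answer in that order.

In Łukasiewicz Ł3: ¬c = ¬⊤ = ⊥
¬a = ¬U = U
¬c ∧ ¬a = ⊥ ∧ U = ⊥
b ↔ c = ⊥ ↔ ⊤ = ⊥
(¬c ∧ ¬a) ∨ (b ↔ c) = ⊥ ∨ ⊥ = ⊥
In Bochvar's internal three-valued logic: ¬c = ¬⊤ = ⊥
¬a = ¬U = U
¬c ∧ ¬a = ⊥ ∧ U = U
b ↔ c = ⊥ ↔ ⊤ = ⊥
(¬c ∧ ¬a) ∨ (b ↔ c) = U ∨ ⊥ = U
They differ because Łukasiewicz Ł3 and Bochvar's internal three-valued logic treat U differently under the binary connectives.

⊥; U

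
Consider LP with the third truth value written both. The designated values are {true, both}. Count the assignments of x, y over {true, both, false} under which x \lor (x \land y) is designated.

6

Of the 9 assignments, 6 give a value in {true, both}.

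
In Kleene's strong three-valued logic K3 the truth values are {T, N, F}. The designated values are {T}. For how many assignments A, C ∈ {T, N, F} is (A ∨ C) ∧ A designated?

Designated under: (A=T, C=T); (A=T, C=N); (A=T, C=F).

3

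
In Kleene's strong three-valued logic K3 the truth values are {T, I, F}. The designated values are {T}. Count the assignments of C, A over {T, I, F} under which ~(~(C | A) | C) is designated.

1

Designated under: (C=F, A=T).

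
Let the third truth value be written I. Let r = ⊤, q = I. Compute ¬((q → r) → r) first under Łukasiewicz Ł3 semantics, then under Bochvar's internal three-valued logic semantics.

In Łukasiewicz Ł3: q → r = I → ⊤ = ⊤  [min(1, 1−½+1)]
(q → r) → r = ⊤ → ⊤ = ⊤
¬((q → r) → r) = ¬⊤ = ⊥
In Bochvar's internal three-valued logic: q → r = I → ⊤ = I  [any arg is the third value ⇒ result is the third value]
(q → r) → r = I → ⊤ = I
¬((q → r) → r) = ¬I = I
They differ because Łukasiewicz Ł3 and Bochvar's internal three-valued logic treat I differently under the binary connectives.

⊥; I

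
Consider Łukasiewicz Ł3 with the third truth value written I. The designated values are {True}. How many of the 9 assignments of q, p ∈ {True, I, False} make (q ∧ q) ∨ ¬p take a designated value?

5

Of the 9 assignments, 5 give a value in {True}.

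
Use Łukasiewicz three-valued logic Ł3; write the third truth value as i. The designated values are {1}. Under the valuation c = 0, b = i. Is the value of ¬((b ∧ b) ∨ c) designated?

No

b ∧ b = i ∧ i = i
(b ∧ b) ∨ c = i ∨ 0 = i
¬((b ∧ b) ∨ c) = ¬i = i
i ∉ {1}.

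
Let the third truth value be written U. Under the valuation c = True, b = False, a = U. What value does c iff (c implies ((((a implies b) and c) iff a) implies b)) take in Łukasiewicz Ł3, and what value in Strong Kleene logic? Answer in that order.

False; U

In Łukasiewicz Ł3: a implies b = U implies False = U  [min(1, 1−½+0)]
(a implies b) and c = U and True = U
((a implies b) and c) iff a = U iff U = True
(((a implies b) and c) iff a) implies b = True implies False = False
c implies ((((a implies b) and c) iff a) implies b) = True implies False = False
c iff (c implies ((((a implies b) and c) iff a) implies b)) = True iff False = False
In Strong Kleene logic: a implies b = U implies False = U  [not U or False]
(a implies b) and c = U and True = U
((a implies b) and c) iff a = U iff U = U
(((a implies b) and c) iff a) implies b = U implies False = U
c implies ((((a implies b) and c) iff a) implies b) = True implies U = U
c iff (c implies ((((a implies b) and c) iff a) implies b)) = True iff U = U
They differ because Łukasiewicz Ł3 and Strong Kleene logic treat U differently under implication.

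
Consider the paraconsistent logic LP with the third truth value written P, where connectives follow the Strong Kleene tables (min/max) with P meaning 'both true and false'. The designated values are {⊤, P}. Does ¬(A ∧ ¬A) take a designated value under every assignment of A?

Every assignment of A over {⊤, P, ⊥} gives a value in {⊤, P}.
In particular, with A=P: ¬(A ∧ ¬A) = P.

Yes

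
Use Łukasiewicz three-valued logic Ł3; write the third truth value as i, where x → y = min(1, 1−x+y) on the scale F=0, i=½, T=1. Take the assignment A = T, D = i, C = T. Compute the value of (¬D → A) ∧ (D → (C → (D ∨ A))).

T

¬D = ¬i = i
¬D → A = i → T = T  [min(1, 1−½+1)]
D ∨ A = i ∨ T = T
C → (D ∨ A) = T → T = T
D → (C → (D ∨ A)) = i → T = T
(¬D → A) ∧ (D → (C → (D ∨ A))) = T ∧ T = T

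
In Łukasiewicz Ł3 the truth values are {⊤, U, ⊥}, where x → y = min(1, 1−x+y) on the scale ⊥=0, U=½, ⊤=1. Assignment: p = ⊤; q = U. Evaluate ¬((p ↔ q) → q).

p ↔ q = ⊤ ↔ U = U
(p ↔ q) → q = U → U = ⊤
¬((p ↔ q) → q) = ¬⊤ = ⊥

⊥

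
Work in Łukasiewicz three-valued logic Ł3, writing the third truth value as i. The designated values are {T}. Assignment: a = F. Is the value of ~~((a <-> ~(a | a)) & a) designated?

No

a | a = F | F = F
~(a | a) = ~F = T
a <-> ~(a | a) = F <-> T = F
(a <-> ~(a | a)) & a = F & F = F
~((a <-> ~(a | a)) & a) = ~F = T
~~((a <-> ~(a | a)) & a) = ~T = F
F ∉ {T}.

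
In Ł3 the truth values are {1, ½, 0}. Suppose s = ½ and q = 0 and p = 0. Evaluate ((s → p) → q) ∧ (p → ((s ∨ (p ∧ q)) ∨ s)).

½

s → p = ½ → 0 = ½
(s → p) → q = ½ → 0 = ½
p ∧ q = 0 ∧ 0 = 0
s ∨ (p ∧ q) = ½ ∨ 0 = ½
(s ∨ (p ∧ q)) ∨ s = ½ ∨ ½ = ½
p → ((s ∨ (p ∧ q)) ∨ s) = 0 → ½ = 1
((s → p) → q) ∧ (p → ((s ∨ (p ∧ q)) ∨ s)) = ½ ∧ 1 = ½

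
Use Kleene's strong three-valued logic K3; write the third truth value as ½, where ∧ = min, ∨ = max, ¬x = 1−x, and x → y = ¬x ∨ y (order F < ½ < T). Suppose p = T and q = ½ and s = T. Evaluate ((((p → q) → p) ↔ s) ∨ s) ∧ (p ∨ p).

T

p → q = T → ½ = ½  [¬T ∨ ½]
(p → q) → p = ½ → T = T
((p → q) → p) ↔ s = T ↔ T = T
(((p → q) → p) ↔ s) ∨ s = T ∨ T = T
p ∨ p = T ∨ T = T
((((p → q) → p) ↔ s) ∨ s) ∧ (p ∨ p) = T ∧ T = T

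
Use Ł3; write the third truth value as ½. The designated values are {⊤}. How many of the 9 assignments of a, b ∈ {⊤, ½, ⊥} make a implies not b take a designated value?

6

Of the 9 assignments, 6 give a value in {⊤}.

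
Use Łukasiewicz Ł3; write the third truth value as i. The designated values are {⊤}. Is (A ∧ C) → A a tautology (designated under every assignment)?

Yes

Every assignment of A, C over {⊤, i, ⊥} gives a value in {⊤}.
In particular, with A=i, C=i: (A ∧ C) → A = ⊤.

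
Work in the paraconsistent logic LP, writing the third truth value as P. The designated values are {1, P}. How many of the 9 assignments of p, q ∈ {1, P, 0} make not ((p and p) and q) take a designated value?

8

Of the 9 assignments, 8 give a value in {1, P}.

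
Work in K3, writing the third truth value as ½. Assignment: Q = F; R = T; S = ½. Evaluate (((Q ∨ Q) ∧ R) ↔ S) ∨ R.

T

Q ∨ Q = F ∨ F = F
(Q ∨ Q) ∧ R = F ∧ T = F
((Q ∨ Q) ∧ R) ↔ S = F ↔ ½ = ½
(((Q ∨ Q) ∧ R) ↔ S) ∨ R = ½ ∨ T = T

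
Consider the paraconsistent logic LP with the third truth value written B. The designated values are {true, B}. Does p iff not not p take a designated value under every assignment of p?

Every assignment of p over {true, B, false} gives a value in {true, B}.
In particular, with p=B: p iff not not p = B.

Yes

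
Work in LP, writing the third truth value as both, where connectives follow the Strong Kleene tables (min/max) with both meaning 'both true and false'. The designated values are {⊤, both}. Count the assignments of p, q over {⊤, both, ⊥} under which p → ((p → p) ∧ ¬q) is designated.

Of the 9 assignments, 8 give a value in {⊤, both}.

8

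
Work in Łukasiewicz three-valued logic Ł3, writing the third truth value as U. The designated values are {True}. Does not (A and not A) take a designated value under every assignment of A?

Countermodel: A=U gives U, which is not designated.

No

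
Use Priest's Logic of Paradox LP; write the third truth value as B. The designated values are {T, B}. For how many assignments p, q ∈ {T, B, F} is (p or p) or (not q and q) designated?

Of the 9 assignments, 7 give a value in {T, B}.

7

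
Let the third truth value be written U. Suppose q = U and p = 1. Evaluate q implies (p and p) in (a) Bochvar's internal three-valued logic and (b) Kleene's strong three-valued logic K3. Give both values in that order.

U; 1

In Bochvar's internal three-valued logic: p and p = 1 and 1 = 1
q implies (p and p) = U implies 1 = U  [any arg is the third value ⇒ result is the third value]
In Kleene's strong three-valued logic K3: p and p = 1 and 1 = 1
q implies (p and p) = U implies 1 = 1  [not U or 1]
They differ because Bochvar's internal three-valued logic and Kleene's strong three-valued logic K3 treat U differently under the binary connectives.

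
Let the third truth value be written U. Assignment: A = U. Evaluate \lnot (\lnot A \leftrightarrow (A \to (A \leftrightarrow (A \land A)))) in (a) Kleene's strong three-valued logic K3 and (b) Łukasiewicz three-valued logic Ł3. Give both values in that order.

In Kleene's strong three-valued logic K3: \lnot A = \lnot U = U
A \land A = U \land U = U
A \leftrightarrow (A \land A) = U \leftrightarrow U = U
A \to (A \leftrightarrow (A \land A)) = U \to U = U  [\lnot U \lor U]
\lnot A \leftrightarrow (A \to (A \leftrightarrow (A \land A))) = U \leftrightarrow U = U
\lnot (\lnot A \leftrightarrow (A \to (A \leftrightarrow (A \land A)))) = \lnot U = U
In Łukasiewicz three-valued logic Ł3: \lnot A = \lnot U = U
A \land A = U \land U = U
A \leftrightarrow (A \land A) = U \leftrightarrow U = True  [1 − |½−½|]
A \to (A \leftrightarrow (A \land A)) = U \to True = True
\lnot A \leftrightarrow (A \to (A \leftrightarrow (A \land A))) = U \leftrightarrow True = U
\lnot (\lnot A \leftrightarrow (A \to (A \leftrightarrow (A \land A)))) = \lnot U = U

U; U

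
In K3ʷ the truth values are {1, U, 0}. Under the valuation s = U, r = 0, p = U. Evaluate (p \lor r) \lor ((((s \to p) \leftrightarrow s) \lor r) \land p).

p \lor r = U \lor 0 = U
s \to p = U \to U = U  [any arg is the third value ⇒ result is the third value]
(s \to p) \leftrightarrow s = U \leftrightarrow U = U
((s \to p) \leftrightarrow s) \lor r = U \lor 0 = U
(((s \to p) \leftrightarrow s) \lor r) \land p = U \land U = U
(p \lor r) \lor ((((s \to p) \leftrightarrow s) \lor r) \land p) = U \lor U = U

U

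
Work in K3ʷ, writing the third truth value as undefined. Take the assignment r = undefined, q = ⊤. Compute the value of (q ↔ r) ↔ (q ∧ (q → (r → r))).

q ↔ r = ⊤ ↔ undefined = undefined
r → r = undefined → undefined = undefined  [any arg is the third value ⇒ result is the third value]
q → (r → r) = ⊤ → undefined = undefined
q ∧ (q → (r → r)) = ⊤ ∧ undefined = undefined
(q ↔ r) ↔ (q ∧ (q → (r → r))) = undefined ↔ undefined = undefined

undefined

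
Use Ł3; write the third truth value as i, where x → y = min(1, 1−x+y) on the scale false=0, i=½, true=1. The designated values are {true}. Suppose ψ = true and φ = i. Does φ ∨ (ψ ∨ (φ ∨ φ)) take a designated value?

Yes

φ ∨ φ = i ∨ i = i
ψ ∨ (φ ∨ φ) = true ∨ i = true
φ ∨ (ψ ∨ (φ ∨ φ)) = i ∨ true = true
true ∈ {true}.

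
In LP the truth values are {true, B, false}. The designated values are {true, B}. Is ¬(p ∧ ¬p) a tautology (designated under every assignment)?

Every assignment of p over {true, B, false} gives a value in {true, B}.
In particular, with p=B: ¬(p ∧ ¬p) = B.

Yes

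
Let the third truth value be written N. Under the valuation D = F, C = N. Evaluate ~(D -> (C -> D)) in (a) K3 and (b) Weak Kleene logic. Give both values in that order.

F; N

In K3: C -> D = N -> F = N  [~N | F]
D -> (C -> D) = F -> N = T
~(D -> (C -> D)) = ~T = F
In Weak Kleene logic: C -> D = N -> F = N  [any arg is the third value ⇒ result is the third value]
D -> (C -> D) = F -> N = N
~(D -> (C -> D)) = ~N = N
They differ because K3 and Weak Kleene logic treat N differently under the binary connectives.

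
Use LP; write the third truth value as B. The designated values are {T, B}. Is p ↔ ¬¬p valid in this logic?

Every assignment of p over {T, B, F} gives a value in {T, B}.
In particular, with p=B: p ↔ ¬¬p = B.

Yes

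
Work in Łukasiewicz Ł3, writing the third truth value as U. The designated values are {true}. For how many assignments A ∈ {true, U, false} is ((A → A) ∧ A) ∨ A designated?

1

A=true: true ✓
A=U: U ·
A=false: false ·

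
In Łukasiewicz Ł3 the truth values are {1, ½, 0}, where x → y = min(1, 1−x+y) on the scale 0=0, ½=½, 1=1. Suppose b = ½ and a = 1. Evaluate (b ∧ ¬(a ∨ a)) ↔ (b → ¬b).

0

a ∨ a = 1 ∨ 1 = 1
¬(a ∨ a) = ¬1 = 0
b ∧ ¬(a ∨ a) = ½ ∧ 0 = 0
¬b = ¬½ = ½
b → ¬b = ½ → ½ = 1  [min(1, 1−½+½)]
(b ∧ ¬(a ∨ a)) ↔ (b → ¬b) = 0 ↔ 1 = 0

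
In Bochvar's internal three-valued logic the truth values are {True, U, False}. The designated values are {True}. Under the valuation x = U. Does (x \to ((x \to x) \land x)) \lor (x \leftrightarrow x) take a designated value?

No

x \to x = U \to U = U
(x \to x) \land x = U \land U = U
x \to ((x \to x) \land x) = U \to U = U
x \leftrightarrow x = U \leftrightarrow U = U
(x \to ((x \to x) \land x)) \lor (x \leftrightarrow x) = U \lor U = U
U ∉ {True}.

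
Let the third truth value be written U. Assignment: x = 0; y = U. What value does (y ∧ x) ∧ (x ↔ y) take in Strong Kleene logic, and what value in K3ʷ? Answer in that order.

0; U

In Strong Kleene logic: y ∧ x = U ∧ 0 = 0
x ↔ y = 0 ↔ U = U
(y ∧ x) ∧ (x ↔ y) = 0 ∧ U = 0
In K3ʷ: y ∧ x = U ∧ 0 = U
x ↔ y = 0 ↔ U = U
(y ∧ x) ∧ (x ↔ y) = U ∧ U = U
They differ because Strong Kleene logic and K3ʷ treat U differently under the binary connectives.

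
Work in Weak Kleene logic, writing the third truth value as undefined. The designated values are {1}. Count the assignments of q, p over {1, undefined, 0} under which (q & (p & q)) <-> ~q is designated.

Designated under: (q=1, p=0).

1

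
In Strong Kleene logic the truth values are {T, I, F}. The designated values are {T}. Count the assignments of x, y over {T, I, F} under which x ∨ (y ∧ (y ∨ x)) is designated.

5

Of the 9 assignments, 5 give a value in {T}.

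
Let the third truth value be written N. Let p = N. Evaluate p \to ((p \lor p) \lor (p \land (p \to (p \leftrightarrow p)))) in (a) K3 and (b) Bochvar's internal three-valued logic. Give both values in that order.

N; N

In K3: p \lor p = N \lor N = N
p \leftrightarrow p = N \leftrightarrow N = N
p \to (p \leftrightarrow p) = N \to N = N  [\lnot N \lor N]
p \land (p \to (p \leftrightarrow p)) = N \land N = N
(p \lor p) \lor (p \land (p \to (p \leftrightarrow p))) = N \lor N = N
p \to ((p \lor p) \lor (p \land (p \to (p \leftrightarrow p)))) = N \to N = N
In Bochvar's internal three-valued logic: p \lor p = N \lor N = N
p \leftrightarrow p = N \leftrightarrow N = N
p \to (p \leftrightarrow p) = N \to N = N  [any arg is the third value ⇒ result is the third value]
p \land (p \to (p \leftrightarrow p)) = N \land N = N
(p \lor p) \lor (p \land (p \to (p \leftrightarrow p))) = N \lor N = N
p \to ((p \lor p) \lor (p \land (p \to (p \leftrightarrow p)))) = N \to N = N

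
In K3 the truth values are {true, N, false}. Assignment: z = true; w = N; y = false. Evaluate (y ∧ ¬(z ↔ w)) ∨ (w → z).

true

z ↔ w = true ↔ N = N
¬(z ↔ w) = ¬N = N
y ∧ ¬(z ↔ w) = false ∧ N = false
w → z = N → true = true
(y ∧ ¬(z ↔ w)) ∨ (w → z) = false ∨ true = true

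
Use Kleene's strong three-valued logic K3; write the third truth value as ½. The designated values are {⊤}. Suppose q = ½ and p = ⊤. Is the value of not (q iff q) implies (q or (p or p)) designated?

Yes

q iff q = ½ iff ½ = ½
not (q iff q) = not ½ = ½
p or p = ⊤ or ⊤ = ⊤
q or (p or p) = ½ or ⊤ = ⊤
not (q iff q) implies (q or (p or p)) = ½ implies ⊤ = ⊤  [not ½ or ⊤]
⊤ ∈ {⊤}.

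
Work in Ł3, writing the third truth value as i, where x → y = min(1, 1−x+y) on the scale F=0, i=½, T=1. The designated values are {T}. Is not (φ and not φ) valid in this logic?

Countermodel: φ=i gives i, which is not designated.

No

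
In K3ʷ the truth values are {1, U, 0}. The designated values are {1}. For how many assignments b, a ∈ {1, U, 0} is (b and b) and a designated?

1

Designated under: (b=1, a=1).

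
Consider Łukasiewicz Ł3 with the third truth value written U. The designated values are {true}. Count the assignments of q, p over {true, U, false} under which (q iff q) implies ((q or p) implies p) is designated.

6

Of the 9 assignments, 6 give a value in {true}.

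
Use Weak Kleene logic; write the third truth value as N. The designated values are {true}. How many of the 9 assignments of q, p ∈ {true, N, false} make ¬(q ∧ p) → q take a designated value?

Designated under: (q=true, p=true); (q=true, p=false).

2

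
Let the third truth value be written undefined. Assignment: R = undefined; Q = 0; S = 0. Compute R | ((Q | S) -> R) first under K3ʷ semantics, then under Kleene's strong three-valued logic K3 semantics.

In K3ʷ: Q | S = 0 | 0 = 0
(Q | S) -> R = 0 -> undefined = undefined
R | ((Q | S) -> R) = undefined | undefined = undefined
In Kleene's strong three-valued logic K3: Q | S = 0 | 0 = 0
(Q | S) -> R = 0 -> undefined = 1
R | ((Q | S) -> R) = undefined | 1 = 1
They differ because K3ʷ and Kleene's strong three-valued logic K3 treat undefined differently under the binary connectives.

undefined; 1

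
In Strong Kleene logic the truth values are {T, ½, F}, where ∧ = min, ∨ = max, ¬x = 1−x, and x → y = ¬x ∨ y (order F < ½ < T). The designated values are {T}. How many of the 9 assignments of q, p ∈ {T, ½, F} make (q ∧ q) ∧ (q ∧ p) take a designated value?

Designated under: (q=T, p=T).

1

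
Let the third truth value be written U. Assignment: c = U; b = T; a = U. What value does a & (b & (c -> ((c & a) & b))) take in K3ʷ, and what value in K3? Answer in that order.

U; U

In K3ʷ: c & a = U & U = U
(c & a) & b = U & T = U
c -> ((c & a) & b) = U -> U = U  [any arg is the third value ⇒ result is the third value]
b & (c -> ((c & a) & b)) = T & U = U
a & (b & (c -> ((c & a) & b))) = U & U = U
In K3: c & a = U & U = U
(c & a) & b = U & T = U
c -> ((c & a) & b) = U -> U = U  [~U | U]
b & (c -> ((c & a) & b)) = T & U = U
a & (b & (c -> ((c & a) & b))) = U & U = U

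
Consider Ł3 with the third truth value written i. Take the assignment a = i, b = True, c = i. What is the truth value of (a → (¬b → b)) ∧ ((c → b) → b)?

¬b = ¬True = False
¬b → b = False → True = True
a → (¬b → b) = i → True = True  [min(1, 1−½+1)]
c → b = i → True = True
(c → b) → b = True → True = True
(a → (¬b → b)) ∧ ((c → b) → b) = True ∧ True = True

True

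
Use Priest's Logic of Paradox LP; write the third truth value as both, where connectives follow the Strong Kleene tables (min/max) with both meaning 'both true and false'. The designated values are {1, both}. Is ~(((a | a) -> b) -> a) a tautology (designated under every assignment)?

Countermodel: a=1, b=1 gives 0, which is not designated.

No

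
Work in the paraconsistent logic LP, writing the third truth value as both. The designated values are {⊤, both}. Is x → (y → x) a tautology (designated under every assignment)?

Every assignment of x, y over {⊤, both, ⊥} gives a value in {⊤, both}.
In particular, with x=both, y=both: x → (y → x) = both.

Yes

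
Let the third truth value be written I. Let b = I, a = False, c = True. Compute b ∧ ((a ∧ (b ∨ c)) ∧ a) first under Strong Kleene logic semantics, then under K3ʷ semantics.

False; I

In Strong Kleene logic: b ∨ c = I ∨ True = True
a ∧ (b ∨ c) = False ∧ True = False
(a ∧ (b ∨ c)) ∧ a = False ∧ False = False
b ∧ ((a ∧ (b ∨ c)) ∧ a) = I ∧ False = False
In K3ʷ: b ∨ c = I ∨ True = I
a ∧ (b ∨ c) = False ∧ I = I
(a ∧ (b ∨ c)) ∧ a = I ∧ False = I
b ∧ ((a ∧ (b ∨ c)) ∧ a) = I ∧ I = I
They differ because Strong Kleene logic and K3ʷ treat I differently under the binary connectives.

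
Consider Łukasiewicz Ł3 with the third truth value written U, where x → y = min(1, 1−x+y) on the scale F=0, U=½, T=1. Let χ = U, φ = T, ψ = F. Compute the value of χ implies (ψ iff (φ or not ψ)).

not ψ = not F = T
φ or not ψ = T or T = T
ψ iff (φ or not ψ) = F iff T = F
χ implies (ψ iff (φ or not ψ)) = U implies F = U  [min(1, 1−½+0)]

U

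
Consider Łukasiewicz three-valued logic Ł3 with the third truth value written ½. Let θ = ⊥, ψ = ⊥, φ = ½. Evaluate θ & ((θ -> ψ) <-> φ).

⊥

θ -> ψ = ⊥ -> ⊥ = ⊤
(θ -> ψ) <-> φ = ⊤ <-> ½ = ½  [1 − |1−½|]
θ & ((θ -> ψ) <-> φ) = ⊥ & ½ = ⊥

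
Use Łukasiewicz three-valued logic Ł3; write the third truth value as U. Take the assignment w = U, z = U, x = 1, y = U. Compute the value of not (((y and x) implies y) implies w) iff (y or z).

y and x = U and 1 = U
(y and x) implies y = U implies U = 1  [min(1, 1−½+½)]
((y and x) implies y) implies w = 1 implies U = U
not (((y and x) implies y) implies w) = not U = U
y or z = U or U = U
not (((y and x) implies y) implies w) iff (y or z) = U iff U = 1

1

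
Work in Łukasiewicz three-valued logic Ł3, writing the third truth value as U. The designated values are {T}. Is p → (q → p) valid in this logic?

Yes

Every assignment of p, q over {T, U, F} gives a value in {T}.
In particular, with p=U, q=U: p → (q → p) = T.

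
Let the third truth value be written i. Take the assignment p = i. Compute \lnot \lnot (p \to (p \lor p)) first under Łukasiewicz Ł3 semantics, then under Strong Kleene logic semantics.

True; i

In Łukasiewicz Ł3: p \lor p = i \lor i = i
p \to (p \lor p) = i \to i = True  [min(1, 1−½+½)]
\lnot (p \to (p \lor p)) = \lnot True = False
\lnot \lnot (p \to (p \lor p)) = \lnot False = True
In Strong Kleene logic: p \lor p = i \lor i = i
p \to (p \lor p) = i \to i = i
\lnot (p \to (p \lor p)) = \lnot i = i
\lnot \lnot (p \to (p \lor p)) = \lnot i = i
They differ because Łukasiewicz Ł3 and Strong Kleene logic treat i differently under implication.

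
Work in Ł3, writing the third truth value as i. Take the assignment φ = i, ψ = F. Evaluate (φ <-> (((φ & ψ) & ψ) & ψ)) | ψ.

i

φ & ψ = i & F = F
(φ & ψ) & ψ = F & F = F
((φ & ψ) & ψ) & ψ = F & F = F
φ <-> (((φ & ψ) & ψ) & ψ) = i <-> F = i
(φ <-> (((φ & ψ) & ψ) & ψ)) | ψ = i | F = i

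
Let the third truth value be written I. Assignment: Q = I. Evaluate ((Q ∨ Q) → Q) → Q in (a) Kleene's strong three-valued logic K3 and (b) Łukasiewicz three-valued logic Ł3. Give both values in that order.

In Kleene's strong three-valued logic K3: Q ∨ Q = I ∨ I = I
(Q ∨ Q) → Q = I → I = I  [¬I ∨ I]
((Q ∨ Q) → Q) → Q = I → I = I
In Łukasiewicz three-valued logic Ł3: Q ∨ Q = I ∨ I = I
(Q ∨ Q) → Q = I → I = 1
((Q ∨ Q) → Q) → Q = 1 → I = I

I; I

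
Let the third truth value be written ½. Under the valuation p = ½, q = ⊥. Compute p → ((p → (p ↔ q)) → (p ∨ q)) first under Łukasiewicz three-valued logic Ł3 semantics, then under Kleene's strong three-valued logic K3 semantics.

In Łukasiewicz three-valued logic Ł3: p ↔ q = ½ ↔ ⊥ = ½  [1 − |½−0|]
p → (p ↔ q) = ½ → ½ = ⊤
p ∨ q = ½ ∨ ⊥ = ½
(p → (p ↔ q)) → (p ∨ q) = ⊤ → ½ = ½
p → ((p → (p ↔ q)) → (p ∨ q)) = ½ → ½ = ⊤
In Kleene's strong three-valued logic K3: p ↔ q = ½ ↔ ⊥ = ½
p → (p ↔ q) = ½ → ½ = ½  [¬½ ∨ ½]
p ∨ q = ½ ∨ ⊥ = ½
(p → (p ↔ q)) → (p ∨ q) = ½ → ½ = ½
p → ((p → (p ↔ q)) → (p ∨ q)) = ½ → ½ = ½
They differ because Łukasiewicz three-valued logic Ł3 and Kleene's strong three-valued logic K3 treat ½ differently under implication.

⊤; ½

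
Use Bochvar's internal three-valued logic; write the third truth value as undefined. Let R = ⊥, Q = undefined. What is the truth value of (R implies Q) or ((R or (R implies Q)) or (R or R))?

undefined

R implies Q = ⊥ implies undefined = undefined  [any arg is the third value ⇒ result is the third value]
R implies Q = ⊥ implies undefined = undefined
R or (R implies Q) = ⊥ or undefined = undefined
R or R = ⊥ or ⊥ = ⊥
(R or (R implies Q)) or (R or R) = undefined or ⊥ = undefined
(R implies Q) or ((R or (R implies Q)) or (R or R)) = undefined or undefined = undefined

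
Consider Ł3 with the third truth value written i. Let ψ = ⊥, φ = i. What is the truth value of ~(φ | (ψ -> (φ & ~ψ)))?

~ψ = ~⊥ = ⊤
φ & ~ψ = i & ⊤ = i
ψ -> (φ & ~ψ) = ⊥ -> i = ⊤
φ | (ψ -> (φ & ~ψ)) = i | ⊤ = ⊤
~(φ | (ψ -> (φ & ~ψ))) = ~⊤ = ⊥

⊥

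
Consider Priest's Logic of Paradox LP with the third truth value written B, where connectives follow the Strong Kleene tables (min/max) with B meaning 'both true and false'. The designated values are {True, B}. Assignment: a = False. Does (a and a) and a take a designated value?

a and a = False and False = False
(a and a) and a = False and False = False
False ∉ {True, B}.

No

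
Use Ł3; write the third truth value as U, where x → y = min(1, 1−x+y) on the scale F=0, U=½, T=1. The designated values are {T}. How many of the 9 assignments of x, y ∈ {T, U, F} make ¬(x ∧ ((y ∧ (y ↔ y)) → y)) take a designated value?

3

Designated under: (x=F, y=T); (x=F, y=U); (x=F, y=F).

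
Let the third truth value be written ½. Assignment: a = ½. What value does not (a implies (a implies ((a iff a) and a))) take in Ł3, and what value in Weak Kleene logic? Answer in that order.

⊥; ½

In Ł3: a iff a = ½ iff ½ = ⊤
(a iff a) and a = ⊤ and ½ = ½
a implies ((a iff a) and a) = ½ implies ½ = ⊤
a implies (a implies ((a iff a) and a)) = ½ implies ⊤ = ⊤
not (a implies (a implies ((a iff a) and a))) = not ⊤ = ⊥
In Weak Kleene logic: a iff a = ½ iff ½ = ½
(a iff a) and a = ½ and ½ = ½
a implies ((a iff a) and a) = ½ implies ½ = ½
a implies (a implies ((a iff a) and a)) = ½ implies ½ = ½
not (a implies (a implies ((a iff a) and a))) = not ½ = ½
They differ because Ł3 and Weak Kleene logic treat ½ differently under the binary connectives.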